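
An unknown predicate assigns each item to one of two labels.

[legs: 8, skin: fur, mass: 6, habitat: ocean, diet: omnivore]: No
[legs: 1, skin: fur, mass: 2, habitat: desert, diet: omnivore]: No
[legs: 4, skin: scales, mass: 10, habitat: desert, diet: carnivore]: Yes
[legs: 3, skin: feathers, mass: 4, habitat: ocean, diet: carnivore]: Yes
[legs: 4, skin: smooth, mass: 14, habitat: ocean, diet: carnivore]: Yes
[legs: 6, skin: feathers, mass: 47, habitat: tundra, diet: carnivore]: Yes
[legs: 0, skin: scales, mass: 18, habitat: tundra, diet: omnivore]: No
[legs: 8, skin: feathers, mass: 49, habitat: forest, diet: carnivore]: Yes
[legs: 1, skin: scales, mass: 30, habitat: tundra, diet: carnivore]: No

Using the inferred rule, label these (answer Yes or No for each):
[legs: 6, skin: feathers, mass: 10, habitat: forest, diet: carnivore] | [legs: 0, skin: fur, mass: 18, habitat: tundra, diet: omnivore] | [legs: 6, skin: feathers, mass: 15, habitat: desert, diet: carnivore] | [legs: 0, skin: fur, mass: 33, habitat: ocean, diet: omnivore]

Yes, No, Yes, No

The simplest hypothesis consistent with all the labels is: diet is carnivore AND legs ≥ 3.
[legs: 6, skin: feathers, mass: 10, habitat: forest, diet: carnivore]: diet is carnivore, legs = 6 — qualifies, so Yes. [legs: 0, skin: fur, mass: 18, habitat: tundra, diet: omnivore]: diet is omnivore, legs = 0 — doesn't qualify, so No. [legs: 6, skin: feathers, mass: 15, habitat: desert, diet: carnivore]: diet is carnivore, legs = 6 — qualifies, so Yes. [legs: 0, skin: fur, mass: 33, habitat: ocean, diet: omnivore]: diet is omnivore, legs = 0 — doesn't qualify, so No.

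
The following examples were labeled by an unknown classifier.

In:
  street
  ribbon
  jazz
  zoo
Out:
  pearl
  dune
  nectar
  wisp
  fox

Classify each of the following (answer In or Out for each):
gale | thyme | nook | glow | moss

The simplest hypothesis consistent with all the labels is: has a double letter.

Out, Out, In, Out, In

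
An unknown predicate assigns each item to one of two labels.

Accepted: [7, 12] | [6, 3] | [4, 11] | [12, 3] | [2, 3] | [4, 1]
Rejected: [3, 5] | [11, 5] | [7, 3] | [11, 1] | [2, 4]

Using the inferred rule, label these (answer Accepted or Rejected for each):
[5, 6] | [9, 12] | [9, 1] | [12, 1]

The common property of the 'Accepted' items is: sum is odd. No 'Rejected' item has it.
Accepted: [5, 6], since 5+6 = 11.
Accepted: [9, 12], since 9+12 = 21.
Rejected: [9, 1], since 9+1 = 10.
Accepted: [12, 1], since 12+1 = 13.

Accepted, Accepted, Rejected, Accepted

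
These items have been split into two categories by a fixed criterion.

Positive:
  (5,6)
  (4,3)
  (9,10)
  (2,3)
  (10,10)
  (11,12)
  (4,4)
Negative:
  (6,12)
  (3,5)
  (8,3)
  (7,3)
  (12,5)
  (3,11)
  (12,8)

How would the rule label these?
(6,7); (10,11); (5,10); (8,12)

The simplest hypothesis consistent with all the labels is: |first − second| ≤ 1.
(6,7) — |6−7| = 1, hence Positive.
(10,11) — |10−11| = 1, hence Positive.
(5,10) — |5−10| = 5, hence Negative.
(8,12) — |8−12| = 4, hence Negative.

Positive, Positive, Negative, Negative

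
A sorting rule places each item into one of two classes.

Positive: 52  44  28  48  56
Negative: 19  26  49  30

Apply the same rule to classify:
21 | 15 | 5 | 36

Negative, Negative, Negative, Positive

Checking candidate rules against both groups, what survives is: multiple of 4.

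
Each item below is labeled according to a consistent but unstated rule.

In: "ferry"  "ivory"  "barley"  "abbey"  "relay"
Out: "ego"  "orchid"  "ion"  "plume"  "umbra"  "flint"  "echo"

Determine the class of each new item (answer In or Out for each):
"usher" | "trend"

Out, Out

Every 'In' example satisfies: contains 'y'. None of the 'Out' examples do.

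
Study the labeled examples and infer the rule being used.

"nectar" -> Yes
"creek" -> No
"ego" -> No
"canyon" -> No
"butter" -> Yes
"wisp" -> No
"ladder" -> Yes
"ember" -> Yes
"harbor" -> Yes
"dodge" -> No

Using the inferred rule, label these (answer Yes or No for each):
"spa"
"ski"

No, No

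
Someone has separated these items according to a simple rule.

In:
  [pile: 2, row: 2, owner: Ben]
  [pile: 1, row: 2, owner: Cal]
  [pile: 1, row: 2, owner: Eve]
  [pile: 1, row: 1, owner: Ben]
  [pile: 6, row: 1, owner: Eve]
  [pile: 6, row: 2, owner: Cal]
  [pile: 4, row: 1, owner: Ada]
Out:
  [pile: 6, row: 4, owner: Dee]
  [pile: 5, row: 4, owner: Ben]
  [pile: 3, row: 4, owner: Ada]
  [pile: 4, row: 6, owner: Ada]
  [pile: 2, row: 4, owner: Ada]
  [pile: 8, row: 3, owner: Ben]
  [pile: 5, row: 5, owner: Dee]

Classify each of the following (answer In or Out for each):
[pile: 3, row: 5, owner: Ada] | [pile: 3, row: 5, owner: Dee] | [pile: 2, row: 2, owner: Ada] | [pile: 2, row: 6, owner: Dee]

The rule appears to be: row ≤ 2.
Out: [pile: 3, row: 5, owner: Ada], since row = 5.
Out: [pile: 3, row: 5, owner: Dee], since row = 5.
In: [pile: 2, row: 2, owner: Ada], since row = 2.
Out: [pile: 2, row: 6, owner: Dee], since row = 6.

Out, Out, In, Out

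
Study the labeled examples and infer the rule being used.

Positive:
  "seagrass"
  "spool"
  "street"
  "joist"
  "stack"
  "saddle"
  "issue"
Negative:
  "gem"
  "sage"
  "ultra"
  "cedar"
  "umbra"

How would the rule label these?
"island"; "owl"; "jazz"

One predicate separates the groups cleanly: length ≥ 5 AND contains 's'.
"island": Positive (length 6, has 's').
"owl": Negative (length 3, no 's').
"jazz": Negative (length 4, no 's').

Positive, Negative, Negative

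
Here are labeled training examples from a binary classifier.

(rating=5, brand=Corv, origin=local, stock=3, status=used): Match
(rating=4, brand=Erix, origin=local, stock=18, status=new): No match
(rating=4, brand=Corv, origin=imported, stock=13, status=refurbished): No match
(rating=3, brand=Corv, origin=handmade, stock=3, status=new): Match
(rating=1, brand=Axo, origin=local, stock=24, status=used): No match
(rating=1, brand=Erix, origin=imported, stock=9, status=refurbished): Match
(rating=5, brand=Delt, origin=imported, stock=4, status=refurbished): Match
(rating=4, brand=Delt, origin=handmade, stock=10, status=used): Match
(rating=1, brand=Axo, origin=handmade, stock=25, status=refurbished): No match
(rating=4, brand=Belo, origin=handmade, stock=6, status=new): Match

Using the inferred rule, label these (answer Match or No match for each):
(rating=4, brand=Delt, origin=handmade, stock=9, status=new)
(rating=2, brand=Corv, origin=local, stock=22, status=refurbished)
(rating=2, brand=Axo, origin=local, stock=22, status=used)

Rule: stock ≤ 10. This holds for each 'Match' example and fails for each 'No match' one.

Match, No match, No match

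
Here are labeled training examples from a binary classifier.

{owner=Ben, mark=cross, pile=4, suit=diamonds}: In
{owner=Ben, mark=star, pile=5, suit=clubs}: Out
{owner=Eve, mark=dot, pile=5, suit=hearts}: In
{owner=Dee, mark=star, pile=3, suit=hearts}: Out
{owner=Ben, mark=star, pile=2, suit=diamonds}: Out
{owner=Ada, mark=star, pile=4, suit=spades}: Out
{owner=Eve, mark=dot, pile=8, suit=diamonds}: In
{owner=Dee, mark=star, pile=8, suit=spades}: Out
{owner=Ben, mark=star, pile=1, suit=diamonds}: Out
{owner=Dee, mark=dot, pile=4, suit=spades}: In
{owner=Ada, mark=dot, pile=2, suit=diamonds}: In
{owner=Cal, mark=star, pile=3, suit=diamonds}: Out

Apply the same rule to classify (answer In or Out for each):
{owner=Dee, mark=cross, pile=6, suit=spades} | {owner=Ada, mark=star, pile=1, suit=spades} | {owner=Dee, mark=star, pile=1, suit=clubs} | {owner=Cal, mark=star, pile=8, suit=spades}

The rule appears to be: mark is not star.
{owner=Dee, mark=cross, pile=6, suit=spades}: mark is cross, fits → In.
{owner=Ada, mark=star, pile=1, suit=spades}: mark is star, does not pass → Out.
{owner=Dee, mark=star, pile=1, suit=clubs}: mark is star, does not pass → Out.
{owner=Cal, mark=star, pile=8, suit=spades}: mark is star, does not pass → Out.

In, Out, Out, Out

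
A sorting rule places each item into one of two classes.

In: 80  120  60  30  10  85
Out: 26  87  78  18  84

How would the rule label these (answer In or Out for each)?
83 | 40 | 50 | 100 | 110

The classifier is using: multiple of 5.
83: 83 = 5·16 + 3 — lacks this property, so Out.
40: 40 = 5·8 — fits, so In.
50: 50 = 5·10 — fits, so In.
100: 100 = 5·20 — fits, so In.
110: 110 = 5·22 — fits, so In.

Out, In, In, In, In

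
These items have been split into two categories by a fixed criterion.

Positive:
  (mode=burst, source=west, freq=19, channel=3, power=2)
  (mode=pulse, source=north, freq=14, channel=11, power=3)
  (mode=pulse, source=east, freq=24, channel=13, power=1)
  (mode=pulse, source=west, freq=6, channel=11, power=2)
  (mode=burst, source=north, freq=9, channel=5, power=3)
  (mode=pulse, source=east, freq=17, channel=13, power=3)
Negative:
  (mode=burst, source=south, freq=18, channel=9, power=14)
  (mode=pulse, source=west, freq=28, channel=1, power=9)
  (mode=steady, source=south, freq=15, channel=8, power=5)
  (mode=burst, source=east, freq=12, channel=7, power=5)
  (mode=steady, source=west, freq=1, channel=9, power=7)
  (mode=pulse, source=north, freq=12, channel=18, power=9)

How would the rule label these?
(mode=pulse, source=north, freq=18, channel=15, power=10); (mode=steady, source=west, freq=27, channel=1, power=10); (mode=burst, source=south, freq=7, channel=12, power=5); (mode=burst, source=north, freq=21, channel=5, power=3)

The classifier is using: power ≤ 3.
Negative: (mode=pulse, source=north, freq=18, channel=15, power=10), since power = 10. Negative: (mode=steady, source=west, freq=27, channel=1, power=10), since power = 10. Negative: (mode=burst, source=south, freq=7, channel=12, power=5), since power = 5. Positive: (mode=burst, source=north, freq=21, channel=5, power=3), since power = 3.

Negative, Negative, Negative, Positive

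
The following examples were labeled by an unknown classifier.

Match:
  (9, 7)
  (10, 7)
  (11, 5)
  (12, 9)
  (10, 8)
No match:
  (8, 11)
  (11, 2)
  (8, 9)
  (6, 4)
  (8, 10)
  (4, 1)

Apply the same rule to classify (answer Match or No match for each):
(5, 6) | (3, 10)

No match, No match

The simplest hypothesis consistent with all the labels is: first > second AND sum ≥ 16.
No match: (5, 6), since 5 < 6, 5+6 = 11.
No match: (3, 10), since 3 < 10, 3+10 = 13.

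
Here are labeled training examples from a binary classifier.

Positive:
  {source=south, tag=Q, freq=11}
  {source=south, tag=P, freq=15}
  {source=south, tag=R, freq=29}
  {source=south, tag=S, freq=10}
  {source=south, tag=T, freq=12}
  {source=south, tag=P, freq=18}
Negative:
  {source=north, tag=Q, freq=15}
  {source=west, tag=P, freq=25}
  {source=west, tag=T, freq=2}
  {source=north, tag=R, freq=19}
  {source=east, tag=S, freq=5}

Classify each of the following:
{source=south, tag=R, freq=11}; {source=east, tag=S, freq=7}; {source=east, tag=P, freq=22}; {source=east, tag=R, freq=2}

The rule appears to be: source is south.
Positive: {source=south, tag=R, freq=11}, since source is south. Negative: {source=east, tag=S, freq=7}, since source is east. Negative: {source=east, tag=P, freq=22}, since source is east. Negative: {source=east, tag=R, freq=2}, since source is east.

Positive, Negative, Negative, Negative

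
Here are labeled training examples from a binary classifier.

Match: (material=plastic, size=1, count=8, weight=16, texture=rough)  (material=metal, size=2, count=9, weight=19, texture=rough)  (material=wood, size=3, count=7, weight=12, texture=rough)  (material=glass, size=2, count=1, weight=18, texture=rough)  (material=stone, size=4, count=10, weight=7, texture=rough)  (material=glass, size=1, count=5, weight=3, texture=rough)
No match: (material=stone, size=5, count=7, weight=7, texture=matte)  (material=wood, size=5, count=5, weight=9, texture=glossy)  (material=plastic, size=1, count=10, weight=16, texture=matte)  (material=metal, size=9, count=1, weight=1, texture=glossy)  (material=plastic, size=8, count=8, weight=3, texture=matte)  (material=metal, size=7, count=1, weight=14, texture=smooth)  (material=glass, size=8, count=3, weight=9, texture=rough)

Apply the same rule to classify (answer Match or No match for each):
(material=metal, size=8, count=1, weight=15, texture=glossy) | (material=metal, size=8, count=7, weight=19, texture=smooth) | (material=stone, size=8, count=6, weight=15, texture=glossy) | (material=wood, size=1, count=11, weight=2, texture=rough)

The classifier is using: texture is rough AND size ≤ 4.
No match: (material=metal, size=8, count=1, weight=15, texture=glossy), since texture is glossy, size = 8. No match: (material=metal, size=8, count=7, weight=19, texture=smooth), since texture is smooth, size = 8. No match: (material=stone, size=8, count=6, weight=15, texture=glossy), since texture is glossy, size = 8. Match: (material=wood, size=1, count=11, weight=2, texture=rough), since texture is rough, size = 1.

No match, No match, No match, Match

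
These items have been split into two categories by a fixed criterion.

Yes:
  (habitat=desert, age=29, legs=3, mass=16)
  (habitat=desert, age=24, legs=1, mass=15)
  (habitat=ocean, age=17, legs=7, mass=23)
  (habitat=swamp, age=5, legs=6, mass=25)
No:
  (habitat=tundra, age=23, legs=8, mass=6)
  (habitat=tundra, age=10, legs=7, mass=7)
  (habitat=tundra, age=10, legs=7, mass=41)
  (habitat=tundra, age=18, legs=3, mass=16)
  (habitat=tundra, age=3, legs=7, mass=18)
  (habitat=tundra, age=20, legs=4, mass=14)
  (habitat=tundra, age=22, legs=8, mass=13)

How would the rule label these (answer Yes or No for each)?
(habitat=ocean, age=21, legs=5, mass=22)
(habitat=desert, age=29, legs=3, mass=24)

All 'Yes' examples share one property — habitat is not tundra — and every 'No' example lacks it.
(habitat=ocean, age=21, legs=5, mass=22): Yes (habitat is ocean). (habitat=desert, age=29, legs=3, mass=24): Yes (habitat is desert).

Yes, Yes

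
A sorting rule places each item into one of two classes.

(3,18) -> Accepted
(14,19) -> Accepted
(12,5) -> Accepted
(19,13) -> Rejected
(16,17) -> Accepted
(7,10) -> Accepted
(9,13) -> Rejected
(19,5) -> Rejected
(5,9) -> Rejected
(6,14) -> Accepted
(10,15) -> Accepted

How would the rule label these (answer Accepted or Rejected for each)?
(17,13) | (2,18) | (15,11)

One predicate separates the groups cleanly: product is even.
(17,13) → 17·13 = 221 → Rejected. (2,18) → 2·18 = 36 → Accepted. (15,11) → 15·11 = 165 → Rejected.

Rejected, Accepted, Rejected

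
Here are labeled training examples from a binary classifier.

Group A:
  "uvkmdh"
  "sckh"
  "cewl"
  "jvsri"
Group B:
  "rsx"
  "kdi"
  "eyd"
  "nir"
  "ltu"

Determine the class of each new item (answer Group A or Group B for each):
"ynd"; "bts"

Group B, Group B

The rule appears to be: length ≥ 4.
"ynd": length 3, does not satisfy this → Group B. "bts": length 3, does not satisfy this → Group B.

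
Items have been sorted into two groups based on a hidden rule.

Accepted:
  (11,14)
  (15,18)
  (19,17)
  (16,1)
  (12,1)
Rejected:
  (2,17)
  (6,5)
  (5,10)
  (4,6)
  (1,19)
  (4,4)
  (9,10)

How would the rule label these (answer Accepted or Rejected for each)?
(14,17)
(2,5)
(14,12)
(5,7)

The simplest hypothesis consistent with all the labels is: first ≥ 10.

Accepted, Rejected, Accepted, Rejected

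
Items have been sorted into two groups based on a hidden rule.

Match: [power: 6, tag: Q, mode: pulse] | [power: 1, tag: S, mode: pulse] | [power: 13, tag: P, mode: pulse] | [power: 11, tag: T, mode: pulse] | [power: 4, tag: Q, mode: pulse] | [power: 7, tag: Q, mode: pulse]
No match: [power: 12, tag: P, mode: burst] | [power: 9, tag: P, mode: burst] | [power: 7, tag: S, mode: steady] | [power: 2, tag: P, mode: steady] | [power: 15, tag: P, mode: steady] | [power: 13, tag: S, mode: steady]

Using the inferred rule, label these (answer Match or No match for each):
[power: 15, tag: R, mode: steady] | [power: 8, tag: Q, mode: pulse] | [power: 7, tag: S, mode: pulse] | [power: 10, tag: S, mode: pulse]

All 'Match' examples share one property — mode is pulse — and every 'No match' example lacks it.
[power: 15, tag: R, mode: steady]: mode is steady, does not satisfy this → No match.
[power: 8, tag: Q, mode: pulse]: mode is pulse, satisfies this → Match.
[power: 7, tag: S, mode: pulse]: mode is pulse, satisfies this → Match.
[power: 10, tag: S, mode: pulse]: mode is pulse, satisfies this → Match.

No match, Match, Match, Match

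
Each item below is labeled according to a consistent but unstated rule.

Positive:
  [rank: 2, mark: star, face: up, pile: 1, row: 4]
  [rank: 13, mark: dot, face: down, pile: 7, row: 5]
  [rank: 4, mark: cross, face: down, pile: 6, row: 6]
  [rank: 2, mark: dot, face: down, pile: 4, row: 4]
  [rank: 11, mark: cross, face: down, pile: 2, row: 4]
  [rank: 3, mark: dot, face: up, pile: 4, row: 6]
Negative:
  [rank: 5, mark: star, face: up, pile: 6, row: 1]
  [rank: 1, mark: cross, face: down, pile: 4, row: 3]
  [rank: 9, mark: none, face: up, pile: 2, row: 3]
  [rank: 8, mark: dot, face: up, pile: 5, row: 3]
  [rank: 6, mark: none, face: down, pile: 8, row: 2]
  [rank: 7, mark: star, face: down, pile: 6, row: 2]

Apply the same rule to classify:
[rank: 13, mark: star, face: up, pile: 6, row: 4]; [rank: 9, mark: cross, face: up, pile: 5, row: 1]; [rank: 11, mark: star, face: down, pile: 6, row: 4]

The distinguishing property — row ≥ 4 — holds for all the 'Positive' cases and none of the 'Negative' cases.
[rank: 13, mark: star, face: up, pile: 6, row: 4]: row = 4, satisfies this → Positive. [rank: 9, mark: cross, face: up, pile: 5, row: 1]: row = 1, doesn't match → Negative. [rank: 11, mark: star, face: down, pile: 6, row: 4]: row = 4, satisfies this → Positive.

Positive, Negative, Positive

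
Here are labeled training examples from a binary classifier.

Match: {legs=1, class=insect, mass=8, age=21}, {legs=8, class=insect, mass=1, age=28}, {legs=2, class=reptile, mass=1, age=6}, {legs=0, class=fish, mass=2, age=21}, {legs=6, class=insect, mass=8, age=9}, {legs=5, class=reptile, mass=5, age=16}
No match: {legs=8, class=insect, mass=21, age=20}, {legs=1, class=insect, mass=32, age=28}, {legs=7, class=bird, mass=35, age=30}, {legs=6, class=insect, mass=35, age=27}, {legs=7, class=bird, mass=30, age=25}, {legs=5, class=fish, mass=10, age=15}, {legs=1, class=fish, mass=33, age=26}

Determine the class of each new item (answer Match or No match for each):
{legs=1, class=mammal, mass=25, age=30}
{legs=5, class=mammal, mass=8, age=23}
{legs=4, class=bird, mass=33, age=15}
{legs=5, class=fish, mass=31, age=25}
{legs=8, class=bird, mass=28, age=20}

No match, Match, No match, No match, No match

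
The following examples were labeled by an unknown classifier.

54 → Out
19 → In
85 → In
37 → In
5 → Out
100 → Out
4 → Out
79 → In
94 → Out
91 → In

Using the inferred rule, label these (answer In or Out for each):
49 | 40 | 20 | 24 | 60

In, Out, Out, Out, Out

The common property of the 'In' items is: ≡ 1 (mod 6). No 'Out' item has it.
49 → 49 mod 6 = 1 → In.
40 → 40 mod 6 = 4 → Out.
20 → 20 mod 6 = 2 → Out.
24 → 24 mod 6 = 0 → Out.
60 → 60 mod 6 = 0 → Out.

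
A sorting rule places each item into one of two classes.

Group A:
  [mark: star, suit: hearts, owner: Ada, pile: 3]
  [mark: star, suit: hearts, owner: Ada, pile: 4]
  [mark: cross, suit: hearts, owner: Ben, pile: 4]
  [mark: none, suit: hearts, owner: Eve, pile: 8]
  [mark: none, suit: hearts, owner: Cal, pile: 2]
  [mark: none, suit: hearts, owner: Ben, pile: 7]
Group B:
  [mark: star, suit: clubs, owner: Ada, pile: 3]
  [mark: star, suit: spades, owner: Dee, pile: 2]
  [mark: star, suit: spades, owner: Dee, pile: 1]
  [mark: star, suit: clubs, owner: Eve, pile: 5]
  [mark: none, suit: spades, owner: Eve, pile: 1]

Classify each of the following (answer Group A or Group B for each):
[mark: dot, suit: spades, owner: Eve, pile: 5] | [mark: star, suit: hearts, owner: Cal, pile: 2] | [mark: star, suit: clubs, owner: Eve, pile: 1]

Group B, Group A, Group B

Checking candidate rules against both groups, what survives is: suit is hearts.
[mark: dot, suit: spades, owner: Eve, pile: 5] → suit is spades → Group B. [mark: star, suit: hearts, owner: Cal, pile: 2] → suit is hearts → Group A. [mark: star, suit: clubs, owner: Eve, pile: 1] → suit is clubs → Group B.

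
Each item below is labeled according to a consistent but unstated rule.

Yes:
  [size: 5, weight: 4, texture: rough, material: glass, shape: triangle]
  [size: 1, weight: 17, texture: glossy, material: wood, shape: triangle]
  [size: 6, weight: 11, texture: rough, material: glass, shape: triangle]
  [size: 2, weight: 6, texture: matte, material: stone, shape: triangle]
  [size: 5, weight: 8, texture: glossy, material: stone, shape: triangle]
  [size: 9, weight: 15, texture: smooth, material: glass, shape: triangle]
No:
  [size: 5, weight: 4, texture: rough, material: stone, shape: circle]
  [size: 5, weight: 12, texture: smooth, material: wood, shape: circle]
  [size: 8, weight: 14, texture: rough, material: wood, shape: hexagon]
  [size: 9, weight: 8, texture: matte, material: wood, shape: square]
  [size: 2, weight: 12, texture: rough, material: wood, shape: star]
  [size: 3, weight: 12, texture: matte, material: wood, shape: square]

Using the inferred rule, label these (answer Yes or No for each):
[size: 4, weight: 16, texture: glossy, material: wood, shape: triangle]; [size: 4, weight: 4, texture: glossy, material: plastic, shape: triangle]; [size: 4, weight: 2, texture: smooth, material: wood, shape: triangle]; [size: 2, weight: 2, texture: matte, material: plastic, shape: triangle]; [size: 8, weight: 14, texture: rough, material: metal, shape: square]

The rule appears to be: shape is triangle.
Yes: [size: 4, weight: 16, texture: glossy, material: wood, shape: triangle], since shape is triangle. Yes: [size: 4, weight: 4, texture: glossy, material: plastic, shape: triangle], since shape is triangle. Yes: [size: 4, weight: 2, texture: smooth, material: wood, shape: triangle], since shape is triangle. Yes: [size: 2, weight: 2, texture: matte, material: plastic, shape: triangle], since shape is triangle. No: [size: 8, weight: 14, texture: rough, material: metal, shape: square], since shape is square.

Yes, Yes, Yes, Yes, No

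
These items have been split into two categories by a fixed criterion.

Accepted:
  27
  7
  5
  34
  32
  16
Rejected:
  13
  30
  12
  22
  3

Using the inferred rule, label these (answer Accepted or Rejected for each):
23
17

Accepted, Accepted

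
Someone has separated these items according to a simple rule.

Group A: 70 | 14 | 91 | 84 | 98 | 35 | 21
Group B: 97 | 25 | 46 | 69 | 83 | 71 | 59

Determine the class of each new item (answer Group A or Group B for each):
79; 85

Group B, Group B

The common property of the 'Group A' items is: multiple of 7. No 'Group B' item has it.
79 — 79 = 7·11 + 2, hence Group B.
85 — 85 = 7·12 + 1, hence Group B.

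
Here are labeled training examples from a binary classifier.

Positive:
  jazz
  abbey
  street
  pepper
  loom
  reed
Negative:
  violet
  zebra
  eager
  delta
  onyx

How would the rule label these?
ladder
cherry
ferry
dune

The rule appears to be: has a double letter.
ladder: Positive ('dd' doubled). cherry: Positive ('rr' doubled). ferry: Positive ('rr' doubled). dune: Negative (no doubled letter).

Positive, Positive, Positive, Negative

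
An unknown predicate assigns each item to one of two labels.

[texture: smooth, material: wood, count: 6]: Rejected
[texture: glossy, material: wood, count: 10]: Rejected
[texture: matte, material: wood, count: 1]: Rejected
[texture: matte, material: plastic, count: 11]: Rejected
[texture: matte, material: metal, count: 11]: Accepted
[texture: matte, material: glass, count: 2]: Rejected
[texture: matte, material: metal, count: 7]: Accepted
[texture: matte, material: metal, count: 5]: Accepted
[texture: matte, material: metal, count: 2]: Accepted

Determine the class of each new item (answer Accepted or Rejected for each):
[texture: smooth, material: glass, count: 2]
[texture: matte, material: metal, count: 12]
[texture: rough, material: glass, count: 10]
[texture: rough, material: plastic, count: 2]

Rejected, Accepted, Rejected, Rejected

The simplest hypothesis consistent with all the labels is: material is metal.
[texture: smooth, material: glass, count: 2] — material is glass, hence Rejected.
[texture: matte, material: metal, count: 12] — material is metal, hence Accepted.
[texture: rough, material: glass, count: 10] — material is glass, hence Rejected.
[texture: rough, material: plastic, count: 2] — material is plastic, hence Rejected.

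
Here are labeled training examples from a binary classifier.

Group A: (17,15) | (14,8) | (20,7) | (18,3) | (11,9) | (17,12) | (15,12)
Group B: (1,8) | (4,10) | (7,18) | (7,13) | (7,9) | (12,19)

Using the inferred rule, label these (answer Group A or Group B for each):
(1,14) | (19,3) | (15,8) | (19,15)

Group B, Group A, Group A, Group A

The rule appears to be: first > second.
(1,14): 1 < 14 — lacks this property, so Group B.
(19,3): 19 > 3 — satisfies this, so Group A.
(15,8): 15 > 8 — satisfies this, so Group A.
(19,15): 19 > 15 — satisfies this, so Group A.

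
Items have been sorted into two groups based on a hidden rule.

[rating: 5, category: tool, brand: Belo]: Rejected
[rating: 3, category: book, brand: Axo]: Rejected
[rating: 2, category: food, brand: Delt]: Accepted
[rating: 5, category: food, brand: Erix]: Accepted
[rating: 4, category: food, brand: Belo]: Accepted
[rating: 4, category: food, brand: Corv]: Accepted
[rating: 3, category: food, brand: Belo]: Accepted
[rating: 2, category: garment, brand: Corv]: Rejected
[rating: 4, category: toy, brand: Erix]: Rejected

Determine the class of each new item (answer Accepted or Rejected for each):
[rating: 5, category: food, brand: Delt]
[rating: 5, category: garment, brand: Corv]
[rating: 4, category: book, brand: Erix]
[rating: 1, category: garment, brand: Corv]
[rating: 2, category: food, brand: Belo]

The rule appears to be: category is food.
[rating: 5, category: food, brand: Delt] — category is food, hence Accepted.
[rating: 5, category: garment, brand: Corv] — category is garment, hence Rejected.
[rating: 4, category: book, brand: Erix] — category is book, hence Rejected.
[rating: 1, category: garment, brand: Corv] — category is garment, hence Rejected.
[rating: 2, category: food, brand: Belo] — category is food, hence Accepted.

Accepted, Rejected, Rejected, Rejected, Accepted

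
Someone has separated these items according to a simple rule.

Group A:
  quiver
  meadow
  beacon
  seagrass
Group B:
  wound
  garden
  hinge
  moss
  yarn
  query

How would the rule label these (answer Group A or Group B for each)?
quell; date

Group B, Group B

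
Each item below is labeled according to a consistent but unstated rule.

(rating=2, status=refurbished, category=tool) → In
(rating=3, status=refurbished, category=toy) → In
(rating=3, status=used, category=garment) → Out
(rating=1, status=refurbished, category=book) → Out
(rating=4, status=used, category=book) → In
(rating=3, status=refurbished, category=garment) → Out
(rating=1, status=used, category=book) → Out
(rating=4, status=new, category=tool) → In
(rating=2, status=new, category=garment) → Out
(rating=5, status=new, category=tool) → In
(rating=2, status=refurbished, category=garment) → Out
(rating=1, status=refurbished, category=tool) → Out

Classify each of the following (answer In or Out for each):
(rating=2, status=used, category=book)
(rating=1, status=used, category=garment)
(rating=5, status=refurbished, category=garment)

The pattern is that an item is 'In' exactly when: category is not garment AND rating ≥ 2.
(rating=2, status=used, category=book): category is book, rating = 2 — fits, so In. (rating=1, status=used, category=garment): category is garment, rating = 1 — doesn't match, so Out. (rating=5, status=refurbished, category=garment): category is garment, rating = 5 — doesn't match, so Out.

In, Out, Out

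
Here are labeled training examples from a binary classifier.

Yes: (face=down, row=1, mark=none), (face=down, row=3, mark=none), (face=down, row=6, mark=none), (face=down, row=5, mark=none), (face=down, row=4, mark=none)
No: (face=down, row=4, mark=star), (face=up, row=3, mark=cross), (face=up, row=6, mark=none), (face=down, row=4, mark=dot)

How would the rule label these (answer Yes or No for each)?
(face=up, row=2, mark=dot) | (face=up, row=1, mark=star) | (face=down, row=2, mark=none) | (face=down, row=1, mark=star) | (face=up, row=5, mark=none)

One predicate separates the groups cleanly: mark is none AND face is down.
(face=up, row=2, mark=dot): mark is dot, face is up, doesn't qualify → No.
(face=up, row=1, mark=star): mark is star, face is up, doesn't qualify → No.
(face=down, row=2, mark=none): mark is none, face is down, matches → Yes.
(face=down, row=1, mark=star): mark is star, face is down, doesn't qualify → No.
(face=up, row=5, mark=none): mark is none, face is up, doesn't qualify → No.

No, No, Yes, No, No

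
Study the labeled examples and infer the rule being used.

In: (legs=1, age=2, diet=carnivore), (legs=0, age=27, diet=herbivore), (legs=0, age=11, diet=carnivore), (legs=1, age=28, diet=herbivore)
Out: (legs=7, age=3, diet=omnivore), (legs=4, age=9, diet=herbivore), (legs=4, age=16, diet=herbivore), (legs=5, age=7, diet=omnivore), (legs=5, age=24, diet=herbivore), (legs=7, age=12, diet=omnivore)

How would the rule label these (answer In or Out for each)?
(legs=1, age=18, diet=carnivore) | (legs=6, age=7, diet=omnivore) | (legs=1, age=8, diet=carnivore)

In, Out, In

The rule appears to be: legs ≤ 1.
(legs=1, age=18, diet=carnivore): In (legs = 1).
(legs=6, age=7, diet=omnivore): Out (legs = 6).
(legs=1, age=8, diet=carnivore): In (legs = 1).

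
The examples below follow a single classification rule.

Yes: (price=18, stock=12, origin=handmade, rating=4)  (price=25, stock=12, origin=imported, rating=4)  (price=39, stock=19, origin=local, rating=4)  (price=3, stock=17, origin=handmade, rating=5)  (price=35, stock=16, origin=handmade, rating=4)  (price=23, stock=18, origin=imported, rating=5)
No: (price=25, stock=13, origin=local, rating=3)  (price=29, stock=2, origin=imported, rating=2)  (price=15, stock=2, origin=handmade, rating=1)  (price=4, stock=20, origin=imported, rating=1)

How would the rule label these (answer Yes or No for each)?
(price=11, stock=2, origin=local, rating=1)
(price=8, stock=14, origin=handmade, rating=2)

No, No

The pattern is that an item is 'Yes' exactly when: rating ≥ 4.
(price=11, stock=2, origin=local, rating=1) — rating = 1, hence No.
(price=8, stock=14, origin=handmade, rating=2) — rating = 2, hence No.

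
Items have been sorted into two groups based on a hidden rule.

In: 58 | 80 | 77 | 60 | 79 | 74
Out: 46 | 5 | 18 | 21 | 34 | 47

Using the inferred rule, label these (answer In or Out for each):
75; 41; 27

'In' ⟺ at least 58.
75: 75 ≥ 58 — meets the rule, so In. 41: 41 < 58 — doesn't qualify, so Out. 27: 27 < 58 — doesn't qualify, so Out.

In, Out, Out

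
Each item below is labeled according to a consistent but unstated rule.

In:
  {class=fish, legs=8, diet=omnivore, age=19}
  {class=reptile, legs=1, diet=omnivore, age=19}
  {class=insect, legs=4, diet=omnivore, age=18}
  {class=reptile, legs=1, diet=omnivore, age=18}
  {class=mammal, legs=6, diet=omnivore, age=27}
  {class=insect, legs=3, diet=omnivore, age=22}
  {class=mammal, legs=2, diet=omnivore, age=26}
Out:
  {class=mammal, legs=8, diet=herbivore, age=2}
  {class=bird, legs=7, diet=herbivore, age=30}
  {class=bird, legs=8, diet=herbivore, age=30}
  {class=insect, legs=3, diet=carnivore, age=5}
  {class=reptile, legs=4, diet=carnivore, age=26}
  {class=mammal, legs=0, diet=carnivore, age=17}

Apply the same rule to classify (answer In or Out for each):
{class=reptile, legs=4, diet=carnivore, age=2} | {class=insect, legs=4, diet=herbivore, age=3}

Out, Out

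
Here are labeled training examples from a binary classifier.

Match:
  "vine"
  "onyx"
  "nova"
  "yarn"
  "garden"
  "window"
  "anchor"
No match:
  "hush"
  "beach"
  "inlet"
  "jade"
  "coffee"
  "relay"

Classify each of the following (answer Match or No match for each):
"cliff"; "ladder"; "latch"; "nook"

No match, No match, No match, Match

'Match' ⟺ even length AND contains 'n'.
"cliff": No match (length 5, no 'n').
"ladder": No match (length 6, no 'n').
"latch": No match (length 5, no 'n').
"nook": Match (length 4, has 'n').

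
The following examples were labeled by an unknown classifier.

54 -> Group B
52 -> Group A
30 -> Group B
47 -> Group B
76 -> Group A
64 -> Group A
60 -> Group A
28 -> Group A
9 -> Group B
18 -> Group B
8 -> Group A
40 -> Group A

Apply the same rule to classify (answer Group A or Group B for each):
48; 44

Group A, Group A

The rule appears to be: multiple of 4.
48: 48 = 4·12 — matches, so Group A.
44: 44 = 4·11 — matches, so Group A.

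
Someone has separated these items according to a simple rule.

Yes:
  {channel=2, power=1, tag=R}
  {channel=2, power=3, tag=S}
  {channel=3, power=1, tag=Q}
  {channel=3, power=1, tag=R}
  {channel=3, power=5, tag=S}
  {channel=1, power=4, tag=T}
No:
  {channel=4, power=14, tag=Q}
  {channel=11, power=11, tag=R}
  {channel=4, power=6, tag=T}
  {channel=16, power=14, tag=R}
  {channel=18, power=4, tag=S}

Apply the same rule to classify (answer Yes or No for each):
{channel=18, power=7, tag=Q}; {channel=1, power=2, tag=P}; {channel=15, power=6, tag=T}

No, Yes, No

Rule: channel ≤ 3. This holds for each 'Yes' example and fails for each 'No' one.
{channel=18, power=7, tag=Q}: channel = 18, does not fit → No. {channel=1, power=2, tag=P}: channel = 1, matches → Yes. {channel=15, power=6, tag=T}: channel = 15, does not fit → No.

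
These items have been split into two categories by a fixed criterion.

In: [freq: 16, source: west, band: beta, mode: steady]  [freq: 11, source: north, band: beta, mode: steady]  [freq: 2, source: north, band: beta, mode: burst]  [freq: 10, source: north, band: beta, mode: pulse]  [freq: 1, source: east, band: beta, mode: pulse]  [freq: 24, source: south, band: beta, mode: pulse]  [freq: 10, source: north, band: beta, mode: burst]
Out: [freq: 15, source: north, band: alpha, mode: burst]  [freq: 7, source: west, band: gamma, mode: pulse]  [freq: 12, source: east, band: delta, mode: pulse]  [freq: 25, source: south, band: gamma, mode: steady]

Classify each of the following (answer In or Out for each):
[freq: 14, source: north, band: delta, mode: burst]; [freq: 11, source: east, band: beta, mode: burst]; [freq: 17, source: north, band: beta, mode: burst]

Out, In, In

A rule that fits every label: band is beta — true of each 'In' example, false of each 'Out' one.
[freq: 14, source: north, band: delta, mode: burst] — band is delta, hence Out.
[freq: 11, source: east, band: beta, mode: burst] — band is beta, hence In.
[freq: 17, source: north, band: beta, mode: burst] — band is beta, hence In.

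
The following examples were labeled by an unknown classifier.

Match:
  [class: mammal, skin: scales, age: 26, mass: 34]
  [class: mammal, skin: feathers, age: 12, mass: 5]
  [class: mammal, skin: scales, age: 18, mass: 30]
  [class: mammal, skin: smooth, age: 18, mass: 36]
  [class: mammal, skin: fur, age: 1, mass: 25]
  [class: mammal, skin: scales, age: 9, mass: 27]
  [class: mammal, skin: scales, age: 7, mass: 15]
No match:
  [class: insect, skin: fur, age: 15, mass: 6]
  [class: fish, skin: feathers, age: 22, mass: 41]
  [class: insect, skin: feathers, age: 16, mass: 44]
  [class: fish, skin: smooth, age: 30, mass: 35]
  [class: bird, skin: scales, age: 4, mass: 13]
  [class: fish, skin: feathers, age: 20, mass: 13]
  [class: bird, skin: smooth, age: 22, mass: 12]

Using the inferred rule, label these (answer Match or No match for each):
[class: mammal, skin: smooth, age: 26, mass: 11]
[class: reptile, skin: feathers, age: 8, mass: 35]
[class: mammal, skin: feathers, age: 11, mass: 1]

One predicate separates the groups cleanly: class is mammal.
[class: mammal, skin: smooth, age: 26, mass: 11] — class is mammal, hence Match.
[class: reptile, skin: feathers, age: 8, mass: 35] — class is reptile, hence No match.
[class: mammal, skin: feathers, age: 11, mass: 1] — class is mammal, hence Match.

Match, No match, Match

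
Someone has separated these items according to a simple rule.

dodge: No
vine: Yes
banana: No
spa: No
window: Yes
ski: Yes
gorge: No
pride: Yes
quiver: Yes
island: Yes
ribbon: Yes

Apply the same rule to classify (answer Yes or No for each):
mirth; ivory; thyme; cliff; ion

Comparing the two groups points to one rule — contains 'i'.
mirth → has 'i' → Yes. ivory → has 'i' → Yes. thyme → no 'i' → No. cliff → has 'i' → Yes. ion → has 'i' → Yes.

Yes, Yes, No, Yes, Yes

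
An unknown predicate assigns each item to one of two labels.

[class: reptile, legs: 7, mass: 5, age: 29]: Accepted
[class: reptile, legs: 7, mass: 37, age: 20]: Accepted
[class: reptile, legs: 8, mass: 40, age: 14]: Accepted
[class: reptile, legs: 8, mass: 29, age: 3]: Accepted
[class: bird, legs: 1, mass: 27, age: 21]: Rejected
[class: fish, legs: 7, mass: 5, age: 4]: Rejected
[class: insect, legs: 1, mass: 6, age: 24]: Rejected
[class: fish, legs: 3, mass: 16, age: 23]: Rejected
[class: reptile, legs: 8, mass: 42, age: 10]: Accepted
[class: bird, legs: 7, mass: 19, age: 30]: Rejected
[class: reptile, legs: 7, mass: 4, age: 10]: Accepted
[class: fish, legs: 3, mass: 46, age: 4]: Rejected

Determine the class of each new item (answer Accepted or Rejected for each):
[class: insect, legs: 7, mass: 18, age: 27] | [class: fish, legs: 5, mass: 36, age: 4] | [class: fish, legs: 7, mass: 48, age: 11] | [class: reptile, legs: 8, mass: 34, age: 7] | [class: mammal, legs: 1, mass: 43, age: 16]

Every 'Accepted' example satisfies: class is reptile. None of the 'Rejected' examples do.

Rejected, Rejected, Rejected, Accepted, Rejected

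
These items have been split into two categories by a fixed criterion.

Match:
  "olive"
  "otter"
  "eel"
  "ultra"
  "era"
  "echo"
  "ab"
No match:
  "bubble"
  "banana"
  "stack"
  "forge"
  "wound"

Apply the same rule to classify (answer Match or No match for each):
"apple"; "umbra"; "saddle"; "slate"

Checking candidate rules against both groups, what survives is: starts with a vowel.

Match, Match, No match, No match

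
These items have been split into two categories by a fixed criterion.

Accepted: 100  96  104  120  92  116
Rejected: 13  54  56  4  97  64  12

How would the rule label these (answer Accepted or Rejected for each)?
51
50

The simplest hypothesis consistent with all the labels is: even AND at least 92.
51 — 51 is odd, 51 < 92, hence Rejected.
50 — 50 is even, 50 < 92, hence Rejected.

Rejected, Rejected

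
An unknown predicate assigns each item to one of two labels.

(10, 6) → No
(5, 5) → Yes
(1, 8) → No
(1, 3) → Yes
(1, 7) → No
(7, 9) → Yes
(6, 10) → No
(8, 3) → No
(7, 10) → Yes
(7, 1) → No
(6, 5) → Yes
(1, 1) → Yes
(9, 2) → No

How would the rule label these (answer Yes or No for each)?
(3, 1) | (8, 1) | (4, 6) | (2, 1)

Rule: |first − second| ≤ 3. This holds for each 'Yes' example and fails for each 'No' one.
Yes: (3, 1), since |3−1| = 2.
No: (8, 1), since |8−1| = 7.
Yes: (4, 6), since |4−6| = 2.
Yes: (2, 1), since |2−1| = 1.

Yes, No, Yes, Yes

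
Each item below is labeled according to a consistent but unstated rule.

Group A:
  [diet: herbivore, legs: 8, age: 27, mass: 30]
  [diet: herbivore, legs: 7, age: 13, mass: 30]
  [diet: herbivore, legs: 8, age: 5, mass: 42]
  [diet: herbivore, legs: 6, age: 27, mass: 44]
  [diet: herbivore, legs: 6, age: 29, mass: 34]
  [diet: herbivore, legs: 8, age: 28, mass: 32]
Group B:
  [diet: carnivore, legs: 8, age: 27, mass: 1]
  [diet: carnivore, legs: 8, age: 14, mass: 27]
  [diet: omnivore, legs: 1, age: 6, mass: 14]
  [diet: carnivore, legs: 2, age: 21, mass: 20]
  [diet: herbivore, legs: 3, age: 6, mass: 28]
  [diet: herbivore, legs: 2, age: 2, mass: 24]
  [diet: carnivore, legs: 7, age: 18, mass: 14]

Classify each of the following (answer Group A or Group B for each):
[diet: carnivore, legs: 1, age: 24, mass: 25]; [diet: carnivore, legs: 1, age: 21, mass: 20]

Group B, Group B

Rule: mass ≥ 30. This holds for each 'Group A' example and fails for each 'Group B' one.
Group B: [diet: carnivore, legs: 1, age: 24, mass: 25], since mass = 25.
Group B: [diet: carnivore, legs: 1, age: 21, mass: 20], since mass = 20.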